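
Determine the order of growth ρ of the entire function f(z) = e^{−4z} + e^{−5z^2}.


Each summand is entire of order 1 and 2 respectively (as in the single-exponential case). The order of a sum is at most the max of the orders, so ρ ≤ 2. For the lower bound: on |z|=r choose arg z so that -5z^2 is real positive; then |e^{-5z^2}| = e^{5r^2} while |e^{-4z}| ≤ e^{4r^1} = o(e^{5r^2}). So |f| ≥ e^{5r^2}(1 − o(1)) and ρ ≥ 2. Hence ρ = max(1, 2) = 2.
Therefore ρ = 2.

Order ρ = 2.


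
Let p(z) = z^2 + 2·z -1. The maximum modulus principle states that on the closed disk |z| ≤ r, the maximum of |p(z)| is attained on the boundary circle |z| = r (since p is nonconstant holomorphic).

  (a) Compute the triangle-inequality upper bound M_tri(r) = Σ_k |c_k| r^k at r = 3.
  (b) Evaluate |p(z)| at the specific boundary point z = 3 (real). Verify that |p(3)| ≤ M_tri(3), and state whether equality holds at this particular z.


Coefficients: c_0 = -1, c_1 = 2, c_2 = 1. Radius r = 3.
Part (a). Triangle bound: M_tri(r) = Σ_k |c_k| r^k
  = |-1|·3^0 + |2|·3^1 + |1|·3^2
  = 1 + 6 + 9 = 16.
This bounds M(r) := max_{|z|=r} |p(z)| from above; equality holds iff all terms c_k z^k can be made to align in phase at a single z on |z|=r.
Part (b). At z = 3 (real, on the circle |z| = r):
  p(3) = (-1)·3^0 + (2)·3^1 + (1)·3^2 = 14.
  |p(3)| = 14.
Check: |p(3)| = 14 ≤ 16 = M_tri(3). ✓ Equality does not hold at z = 3 (the coefficients have mixed signs, so the terms do not all align in phase there).

M_tri(3) = 16; |p(3)| = 14; equality at z=3: no.


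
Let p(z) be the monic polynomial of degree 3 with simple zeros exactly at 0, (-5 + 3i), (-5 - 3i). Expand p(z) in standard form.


The polynomial is p(z) = ∏_{α ∈ S} (z − α), where S = {0, (-5 + 3i), (-5 - 3i)}.
Expanding the product yields: p(z) = z^3 + 10·z^2 + 34·z.
Note conjugate pairs combine to real quadratics: (z − (-5+3i))(z − (-5−3i)) = z² + 10z + 34.
The resulting polynomial has degree 3 and real coefficients as required.

p(z) = z^3 + 10·z^2 + 34·z.


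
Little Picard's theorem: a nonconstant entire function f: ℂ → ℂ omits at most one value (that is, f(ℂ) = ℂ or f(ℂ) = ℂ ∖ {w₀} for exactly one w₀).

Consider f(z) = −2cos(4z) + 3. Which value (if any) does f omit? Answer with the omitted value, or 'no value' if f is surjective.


Little Picard bounds the complement of f(ℂ) to at most one point.
cos is entire and surjective onto ℂ: for every w ∈ ℂ, cos(ζ) = w has a solution ζ ∈ ℂ (e.g., via the complex inverse arccos). With ζ = 4z this gives z = ζ/(4). Then -2·cos(4z) takes every value in -2·ℂ = ℂ, and adding 3 is a bijection of ℂ. So f is surjective and omits no value. (Note: only on the real line is cos bounded by [−1, 1].)

Omitted value: no value.


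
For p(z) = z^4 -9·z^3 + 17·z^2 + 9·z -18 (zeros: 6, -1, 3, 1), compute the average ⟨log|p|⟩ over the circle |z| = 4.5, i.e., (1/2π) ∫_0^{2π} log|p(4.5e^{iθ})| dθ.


Zeros: -1, 1, 3, 6; r = 4.5.
Inside |z| < r: -1, 1, 3. Outside (|z| ≥ r): 6.
p(0) = -18, so log|p(0)| = log(18) = 2.8904.
Apply Jensen: I(r) = log|p(0)| + Σ_k log(r/|z_k|), summed over zeros inside |z| < r.
  log(r/|z_k|) for z_k = -1: log(4.5/1) = 1.5041
  log(r/|z_k|) for z_k = 3: log(4.5/3) = 0.4055
  log(r/|z_k|) for z_k = 1: log(4.5/1) = 1.5041
  Outside zeros (6) contribute nothing to the Jensen sum.
Sum over inside zeros: 3.4136.
I(r) = log|p(0)| + (inside sum) = 2.8904 + 3.4136 = 6.3040.
Note: since some zeros are outside |z| ≤ r, the simplified n·log(r) form does NOT apply — only the inside zeros contribute.

I(r) ≈ 6.3040.


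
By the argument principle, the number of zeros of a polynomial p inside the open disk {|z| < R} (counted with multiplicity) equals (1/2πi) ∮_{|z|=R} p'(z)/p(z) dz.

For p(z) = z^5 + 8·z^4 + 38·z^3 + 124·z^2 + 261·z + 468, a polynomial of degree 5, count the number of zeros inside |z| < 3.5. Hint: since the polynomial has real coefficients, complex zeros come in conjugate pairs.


The zeros of p are: (0 + 3i), (0 - 3i), -4, (-2 + 3i), (-2 - 3i).
Their magnitudes are: 3, 3, 4, 3.606, 3.606.
Zeros with |z| < R = 3.5: (0 + 3i), (0 - 3i).
Count = 2.
By the argument principle, (1/2πi) ∮_{|z|=R} p'(z)/p(z) dz equals exactly this count.

Number of zeros inside |z| < 3.5: 2.


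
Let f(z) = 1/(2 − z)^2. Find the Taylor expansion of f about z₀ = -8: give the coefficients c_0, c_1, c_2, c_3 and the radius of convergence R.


Let w = z − z₀, so z = z₀ + w.
Then 2 − z = 2 − (z₀ + w) = (2 − z₀) − w = 10 − w.
f(z) = 1/(10 − w)^2 = (1/(10)^2) · (1 − w/(10))^{−2}.
By the binomial series (1−u)^{−2} = Σ_{n≥0} C(n+1, 1) u^n for |u|<1, with u = w/(10):
  c_n = C(n+1, 1) / (10)^(n+2).
  c_0 = 1/(10)^2 = 1/100.
  c_1 = 2/(10)^3 = 1/500.
  c_2 = 3/(10)^4 = 3/10000.
  c_3 = 4/(10)^5 = 1/25000.
The series is valid for |w/d| < 1, i.e. |z − z₀| < |d|.
Radius of convergence: R = |2 − z₀| = |10| = 10 (distance from z₀ to the singularity z = 2).

c_0 = 1/100, c_1 = 1/500, c_2 = 3/10000, c_3 = 1/25000; R = 10.


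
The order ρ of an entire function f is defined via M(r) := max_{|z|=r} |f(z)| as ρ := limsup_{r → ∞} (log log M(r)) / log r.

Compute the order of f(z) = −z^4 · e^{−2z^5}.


M(r) = max_{|z|=r} |-1|·|z|^4·|e^{−2z^5}| = 1·r^4 · e^{2r^5} (the factors attain their maxima compatibly on |z|=r). Then log M(r) = log 1 + 4·log r + 2r^5, dominated by the last term, so log log M(r) ~ 5·log r. The polynomial factor -1z^4 contributes only a log r term and does not affect the order. ρ = 5.
Therefore ρ = 5.

Order ρ = 5.


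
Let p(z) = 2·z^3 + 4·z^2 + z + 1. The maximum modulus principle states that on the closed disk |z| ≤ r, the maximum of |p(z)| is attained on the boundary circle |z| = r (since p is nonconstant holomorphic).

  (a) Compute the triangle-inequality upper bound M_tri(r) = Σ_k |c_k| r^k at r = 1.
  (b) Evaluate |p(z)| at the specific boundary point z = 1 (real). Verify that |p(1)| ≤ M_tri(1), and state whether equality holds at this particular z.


Coefficients: c_0 = 1, c_1 = 1, c_2 = 4, c_3 = 2. Radius r = 1.
Part (a). Triangle bound: M_tri(r) = Σ_k |c_k| r^k
  = |1|·1^0 + |1|·1^1 + |4|·1^2 + |2|·1^3
  = 1 + 1 + 4 + 2 = 8.
This bounds M(r) := max_{|z|=r} |p(z)| from above; equality holds iff all terms c_k z^k can be made to align in phase at a single z on |z|=r.
Part (b). At z = 1 (real, on the circle |z| = r):
  p(1) = (1)·1^0 + (1)·1^1 + (4)·1^2 + (2)·1^3 = 8.
  |p(1)| = 8.
Since all nonzero coefficients share the same sign, |p(1)| = 8 = M_tri(1); the triangle bound is attained at z = 1, so in fact M(r) = 8.

M_tri(1) = 8; |p(1)| = 8; equality at z=1: yes.


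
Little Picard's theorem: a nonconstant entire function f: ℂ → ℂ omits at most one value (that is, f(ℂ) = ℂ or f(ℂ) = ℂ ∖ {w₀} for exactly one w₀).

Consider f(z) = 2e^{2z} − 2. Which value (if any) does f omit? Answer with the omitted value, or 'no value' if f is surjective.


Little Picard bounds the complement of f(ℂ) to at most one point.
e^{2z} is never zero on ℂ, so 2·e^{2z} takes every value in ℂ ∖ {0}. Adding -2 shifts the range to ℂ ∖ {-2}. Thus f omits exactly the value -2.

Omitted value: -2.


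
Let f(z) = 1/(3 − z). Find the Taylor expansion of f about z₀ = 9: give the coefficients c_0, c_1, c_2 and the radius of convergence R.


Let w = z − z₀, so z = z₀ + w.
Then 3 − z = 3 − (z₀ + w) = (3 − z₀) − w = -6 − w.
f(z) = 1/(-6 − w) = (1/(-6)) · 1/(1 − w/(-6)) = Σ_{n≥0} w^n / (-6)^(n+1).
So c_n = 1/(-6)^(n+1):
  c_0 = 1/(-6)^1 = -1/6.
  c_1 = 1/(-6)^2 = 1/36.
  c_2 = 1/(-6)^3 = -1/216.
The series is valid for |w/d| < 1, i.e. |z − z₀| < |d|.
Radius of convergence: R = |3 − z₀| = |-6| = 6 (distance from z₀ to the singularity z = 3).

c_0 = -1/6, c_1 = 1/36, c_2 = -1/216; R = 6.


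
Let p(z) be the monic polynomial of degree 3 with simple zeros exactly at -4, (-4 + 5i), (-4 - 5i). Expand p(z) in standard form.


The polynomial is p(z) = ∏_{α ∈ S} (z − α), where S = {-4, (-4 + 5i), (-4 - 5i)}.
Expanding the product yields: p(z) = z^3 + 12·z^2 + 73·z + 164.
Note conjugate pairs combine to real quadratics: (z − (-4+5i))(z − (-4−5i)) = z² + 8z + 41.
The resulting polynomial has degree 3 and real coefficients as required.

p(z) = z^3 + 12·z^2 + 73·z + 164.


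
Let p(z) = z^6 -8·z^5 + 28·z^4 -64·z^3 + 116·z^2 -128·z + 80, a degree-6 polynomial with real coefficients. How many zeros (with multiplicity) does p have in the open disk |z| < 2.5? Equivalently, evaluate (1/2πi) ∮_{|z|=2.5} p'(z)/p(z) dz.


The zeros of p are: (0 + 2i), (0 - 2i), (3 + 1i), (3 - 1i), (1 + 1i), (1 - 1i).
Their magnitudes are: 2, 2, 3.162, 3.162, 1.414, 1.414.
Zeros with |z| < R = 2.5: (0 + 2i), (0 - 2i), (1 + 1i), (1 - 1i).
Count = 4.
By the argument principle, (1/2πi) ∮_{|z|=R} p'(z)/p(z) dz equals exactly this count.

Number of zeros inside |z| < 2.5: 4.


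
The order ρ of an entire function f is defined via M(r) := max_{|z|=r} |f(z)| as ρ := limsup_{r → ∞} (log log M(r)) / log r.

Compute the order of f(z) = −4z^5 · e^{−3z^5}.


M(r) = max_{|z|=r} |-4|·|z|^5·|e^{−3z^5}| = 4·r^5 · e^{3r^5} (the factors attain their maxima compatibly on |z|=r). Then log M(r) = log 4 + 5·log r + 3r^5, dominated by the last term, so log log M(r) ~ 5·log r. The polynomial factor -4z^5 contributes only a log r term and does not affect the order. ρ = 5.
Therefore ρ = 5.

Order ρ = 5.


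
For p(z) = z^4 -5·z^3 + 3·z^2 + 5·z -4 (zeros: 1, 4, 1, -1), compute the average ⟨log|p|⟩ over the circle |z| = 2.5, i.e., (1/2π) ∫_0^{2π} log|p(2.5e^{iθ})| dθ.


Zeros: -1, 1, 1, 4; r = 2.5.
Inside |z| < r: -1, 1, 1. Outside (|z| ≥ r): 4.
p(0) = -4, so log|p(0)| = log(4) = 1.3863.
Apply Jensen: I(r) = log|p(0)| + Σ_k log(r/|z_k|), summed over zeros inside |z| < r.
  log(r/|z_k|) for z_k = 1: log(2.5/1) = 0.9163
  log(r/|z_k|) for z_k = 1: log(2.5/1) = 0.9163
  log(r/|z_k|) for z_k = -1: log(2.5/1) = 0.9163
  Outside zeros (4) contribute nothing to the Jensen sum.
Sum over inside zeros: 2.7489.
I(r) = log|p(0)| + (inside sum) = 1.3863 + 2.7489 = 4.1352.
Note: since some zeros are outside |z| ≤ r, the simplified n·log(r) form does NOT apply — only the inside zeros contribute.

I(r) ≈ 4.1352.


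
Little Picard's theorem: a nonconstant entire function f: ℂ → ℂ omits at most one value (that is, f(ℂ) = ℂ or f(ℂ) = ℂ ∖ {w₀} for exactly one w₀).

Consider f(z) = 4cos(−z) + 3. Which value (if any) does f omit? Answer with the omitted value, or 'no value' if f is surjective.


Little Picard bounds the complement of f(ℂ) to at most one point.
cos is entire and surjective onto ℂ: for every w ∈ ℂ, cos(ζ) = w has a solution ζ ∈ ℂ (e.g., via the complex inverse arccos). With ζ = −z this gives z = ζ/(-1). Then 4·cos(−z) takes every value in 4·ℂ = ℂ, and adding 3 is a bijection of ℂ. So f is surjective and omits no value. (Note: only on the real line is cos bounded by [−1, 1].)

Omitted value: no value.


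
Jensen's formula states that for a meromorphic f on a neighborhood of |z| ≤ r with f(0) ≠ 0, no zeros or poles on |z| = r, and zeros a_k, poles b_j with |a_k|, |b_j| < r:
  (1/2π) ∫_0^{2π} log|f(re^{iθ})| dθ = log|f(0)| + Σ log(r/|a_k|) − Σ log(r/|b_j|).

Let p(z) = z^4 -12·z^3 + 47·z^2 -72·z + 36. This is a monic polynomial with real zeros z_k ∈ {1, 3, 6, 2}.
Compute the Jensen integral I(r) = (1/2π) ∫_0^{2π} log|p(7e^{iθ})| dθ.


Zeros: 1, 2, 3, 6; r = 7.
Inside |z| < r: 1, 2, 3, 6. Outside (|z| ≥ r): ∅.
p(0) = 36, so log|p(0)| = log(36) = 3.5835.
Apply Jensen: I(r) = log|p(0)| + Σ_k log(r/|z_k|), summed over zeros inside |z| < r.
  log(r/|z_k|) for z_k = 1: log(7/1) = 1.9459
  log(r/|z_k|) for z_k = 3: log(7/3) = 0.8473
  log(r/|z_k|) for z_k = 6: log(7/6) = 0.1542
  log(r/|z_k|) for z_k = 2: log(7/2) = 1.2528
Sum over inside zeros: 4.2001.
I(r) = log|p(0)| + (inside sum) = 3.5835 + 4.2001 = 7.7836.
Closed form (all zeros inside, monic): I(r) = n·log(r) = 4·log(7) = 7.7836. ✓

I(r) ≈ 7.7836.


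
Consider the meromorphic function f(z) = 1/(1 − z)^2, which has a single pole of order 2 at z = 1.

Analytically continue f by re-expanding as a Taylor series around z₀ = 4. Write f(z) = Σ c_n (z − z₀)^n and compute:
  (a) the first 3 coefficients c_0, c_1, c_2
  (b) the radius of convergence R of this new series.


Let w = z − z₀, so z = z₀ + w.
Then 1 − z = 1 − (z₀ + w) = (1 − z₀) − w = -3 − w.
f(z) = 1/(-3 − w)^2 = (1/(-3)^2) · (1 − w/(-3))^{−2}.
By the binomial series (1−u)^{−2} = Σ_{n≥0} C(n+1, 1) u^n for |u|<1, with u = w/(-3):
  c_n = C(n+1, 1) / (-3)^(n+2).
  c_0 = 1/(-3)^2 = 1/9.
  c_1 = 2/(-3)^3 = -2/27.
  c_2 = 3/(-3)^4 = 1/27.
The series is valid for |w/d| < 1, i.e. |z − z₀| < |d|.
Radius of convergence: R = |1 − z₀| = |-3| = 3 (distance from z₀ to the singularity z = 1).

c_0 = 1/9, c_1 = -2/27, c_2 = 1/27; R = 3.


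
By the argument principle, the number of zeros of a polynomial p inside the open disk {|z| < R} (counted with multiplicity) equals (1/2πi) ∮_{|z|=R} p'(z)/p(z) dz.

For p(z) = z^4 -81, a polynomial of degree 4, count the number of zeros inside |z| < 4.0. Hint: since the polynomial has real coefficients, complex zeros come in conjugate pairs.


The zeros of p are: -3, 3, (0 + 3i), (0 - 3i).
Their magnitudes are: 3, 3, 3, 3.
Zeros with |z| < R = 4.0: -3, 3, (0 + 3i), (0 - 3i).
Count = 4.
By the argument principle, (1/2πi) ∮_{|z|=R} p'(z)/p(z) dz equals exactly this count.

Number of zeros inside |z| < 4.0: 4.


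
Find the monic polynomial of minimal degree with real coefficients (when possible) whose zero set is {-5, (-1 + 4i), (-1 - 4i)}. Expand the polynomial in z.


The polynomial is p(z) = ∏_{α ∈ S} (z − α), where S = {-5, (-1 + 4i), (-1 - 4i)}.
Expanding the product yields: p(z) = z^3 + 7·z^2 + 27·z + 85.
Note conjugate pairs combine to real quadratics: (z − (-1+4i))(z − (-1−4i)) = z² + 2z + 17.
The resulting polynomial has degree 3 and real coefficients as required.

p(z) = z^3 + 7·z^2 + 27·z + 85.


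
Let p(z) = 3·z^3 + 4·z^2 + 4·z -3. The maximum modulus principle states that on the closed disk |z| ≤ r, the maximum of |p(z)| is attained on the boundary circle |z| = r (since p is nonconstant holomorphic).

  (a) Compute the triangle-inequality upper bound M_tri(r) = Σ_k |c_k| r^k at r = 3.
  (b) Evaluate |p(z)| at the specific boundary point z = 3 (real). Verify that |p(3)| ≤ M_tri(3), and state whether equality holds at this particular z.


Coefficients: c_0 = -3, c_1 = 4, c_2 = 4, c_3 = 3. Radius r = 3.
Part (a). Triangle bound: M_tri(r) = Σ_k |c_k| r^k
  = |-3|·3^0 + |4|·3^1 + |4|·3^2 + |3|·3^3
  = 3 + 12 + 36 + 81 = 132.
This bounds M(r) := max_{|z|=r} |p(z)| from above; equality holds iff all terms c_k z^k can be made to align in phase at a single z on |z|=r.
Part (b). At z = 3 (real, on the circle |z| = r):
  p(3) = (-3)·3^0 + (4)·3^1 + (4)·3^2 + (3)·3^3 = 126.
  |p(3)| = 126.
Check: |p(3)| = 126 ≤ 132 = M_tri(3). ✓ Equality does not hold at z = 3 (the coefficients have mixed signs, so the terms do not all align in phase there).

M_tri(3) = 132; |p(3)| = 126; equality at z=3: no.


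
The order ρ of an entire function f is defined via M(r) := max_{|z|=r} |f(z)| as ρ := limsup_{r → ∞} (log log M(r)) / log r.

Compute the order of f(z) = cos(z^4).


Write cos(w) = (e^{iw} ± e^{−iw})/(2 or 2i), so |cos(w)| ≤ e^{|w|}. With w = z^4, |w| ≤ 1r^4 + 0 on |z|=r, giving M(r) ≤ e^{1r^4 + 0} and ρ ≤ 4. For the lower bound, choose z on |z|=r with 1z^4 purely imaginary of modulus 1r^4; then |cos(z^4)| grows like e^{1r^4}/2, so ρ ≥ 4. Hence ρ = 4.
Therefore ρ = 4.

Order ρ = 4.


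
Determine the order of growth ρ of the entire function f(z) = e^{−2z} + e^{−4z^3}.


Each summand is entire of order 1 and 3 respectively (as in the single-exponential case). The order of a sum is at most the max of the orders, so ρ ≤ 3. For the lower bound: on |z|=r choose arg z so that -4z^3 is real positive; then |e^{-4z^3}| = e^{4r^3} while |e^{-2z}| ≤ e^{2r^1} = o(e^{4r^3}). So |f| ≥ e^{4r^3}(1 − o(1)) and ρ ≥ 3. Hence ρ = max(1, 3) = 3.
Therefore ρ = 3.

Order ρ = 3.


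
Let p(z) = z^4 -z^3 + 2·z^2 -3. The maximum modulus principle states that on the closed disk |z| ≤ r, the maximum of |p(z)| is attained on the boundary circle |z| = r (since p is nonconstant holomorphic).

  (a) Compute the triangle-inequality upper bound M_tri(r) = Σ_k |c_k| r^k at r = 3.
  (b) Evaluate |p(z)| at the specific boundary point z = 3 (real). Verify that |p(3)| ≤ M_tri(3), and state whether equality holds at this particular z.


Coefficients: c_0 = -3, c_1 = 0, c_2 = 2, c_3 = -1, c_4 = 1. Radius r = 3.
Part (a). Triangle bound: M_tri(r) = Σ_k |c_k| r^k
  = |-3|·3^0 + |0|·3^1 + |2|·3^2 + |-1|·3^3 + |1|·3^4
  = 3 + 0 + 18 + 27 + 81 = 129.
This bounds M(r) := max_{|z|=r} |p(z)| from above; equality holds iff all terms c_k z^k can be made to align in phase at a single z on |z|=r.
Part (b). At z = 3 (real, on the circle |z| = r):
  p(3) = (-3)·3^0 + (0)·3^1 + (2)·3^2 + (-1)·3^3 + (1)·3^4 = 69.
  |p(3)| = 69.
Check: |p(3)| = 69 ≤ 129 = M_tri(3). ✓ Equality does not hold at z = 3 (the coefficients have mixed signs, so the terms do not all align in phase there).

M_tri(3) = 129; |p(3)| = 69; equality at z=3: no.


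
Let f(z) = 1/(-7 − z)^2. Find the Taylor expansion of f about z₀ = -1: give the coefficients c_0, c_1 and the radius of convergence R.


Let w = z − z₀, so z = z₀ + w.
Then -7 − z = -7 − (z₀ + w) = (-7 − z₀) − w = -6 − w.
f(z) = 1/(-6 − w)^2 = (1/(-6)^2) · (1 − w/(-6))^{−2}.
By the binomial series (1−u)^{−2} = Σ_{n≥0} C(n+1, 1) u^n for |u|<1, with u = w/(-6):
  c_n = C(n+1, 1) / (-6)^(n+2).
  c_0 = 1/(-6)^2 = 1/36.
  c_1 = 2/(-6)^3 = -1/108.
The series is valid for |w/d| < 1, i.e. |z − z₀| < |d|.
Radius of convergence: R = |-7 − z₀| = |-6| = 6 (distance from z₀ to the singularity z = -7).

c_0 = 1/36, c_1 = -1/108; R = 6.


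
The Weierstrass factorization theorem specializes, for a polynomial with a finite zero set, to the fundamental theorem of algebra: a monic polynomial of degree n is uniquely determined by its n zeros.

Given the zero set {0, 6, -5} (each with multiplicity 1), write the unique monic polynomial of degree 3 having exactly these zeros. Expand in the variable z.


The polynomial is p(z) = ∏_{α ∈ S} (z − α), where S = {0, 6, -5}.
Expanding the product yields: p(z) = z^3 -z^2 -30·z.
The resulting polynomial has degree 3 and real coefficients as required.

p(z) = z^3 -z^2 -30·z.


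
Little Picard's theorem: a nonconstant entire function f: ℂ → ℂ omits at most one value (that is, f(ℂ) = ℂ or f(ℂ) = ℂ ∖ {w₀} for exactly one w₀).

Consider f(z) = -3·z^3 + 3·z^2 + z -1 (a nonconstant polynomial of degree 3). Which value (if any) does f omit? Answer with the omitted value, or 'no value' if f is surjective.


Little Picard bounds the complement of f(ℂ) to at most one point.
For every w ∈ ℂ, the equation p(z) − w = 0 is a nonconstant polynomial in z and hence has at least one root by the fundamental theorem of algebra. So p is surjective onto ℂ, omitting no value.

Omitted value: no value.


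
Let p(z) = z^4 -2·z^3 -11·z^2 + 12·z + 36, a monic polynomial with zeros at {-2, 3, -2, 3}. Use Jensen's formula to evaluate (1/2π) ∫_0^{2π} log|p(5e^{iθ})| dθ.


Zeros: -2, -2, 3, 3; r = 5.
Inside |z| < r: -2, -2, 3, 3. Outside (|z| ≥ r): ∅.
p(0) = 36, so log|p(0)| = log(36) = 3.5835.
Apply Jensen: I(r) = log|p(0)| + Σ_k log(r/|z_k|), summed over zeros inside |z| < r.
  log(r/|z_k|) for z_k = -2: log(5/2) = 0.9163
  log(r/|z_k|) for z_k = 3: log(5/3) = 0.5108
  log(r/|z_k|) for z_k = -2: log(5/2) = 0.9163
  log(r/|z_k|) for z_k = 3: log(5/3) = 0.5108
Sum over inside zeros: 2.8542.
I(r) = log|p(0)| + (inside sum) = 3.5835 + 2.8542 = 6.4378.
Closed form (all zeros inside, monic): I(r) = n·log(r) = 4·log(5) = 6.4378. ✓

I(r) ≈ 6.4378.


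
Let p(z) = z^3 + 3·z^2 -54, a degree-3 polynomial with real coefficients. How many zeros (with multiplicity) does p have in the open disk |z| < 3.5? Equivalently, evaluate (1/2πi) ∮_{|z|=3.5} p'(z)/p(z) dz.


The zeros of p are: 3, (-3 + 3i), (-3 - 3i).
Their magnitudes are: 3, 4.243, 4.243.
Zeros with |z| < R = 3.5: 3.
Count = 1.
By the argument principle, (1/2πi) ∮_{|z|=R} p'(z)/p(z) dz equals exactly this count.

Number of zeros inside |z| < 3.5: 1.


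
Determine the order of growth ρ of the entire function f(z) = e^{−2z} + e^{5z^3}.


Each summand is entire of order 1 and 3 respectively (as in the single-exponential case). The order of a sum is at most the max of the orders, so ρ ≤ 3. For the lower bound: on |z|=r choose arg z so that 5z^3 is real positive; then |e^{5z^3}| = e^{5r^3} while |e^{-2z}| ≤ e^{2r^1} = o(e^{5r^3}). So |f| ≥ e^{5r^3}(1 − o(1)) and ρ ≥ 3. Hence ρ = max(1, 3) = 3.
Therefore ρ = 3.

Order ρ = 3.


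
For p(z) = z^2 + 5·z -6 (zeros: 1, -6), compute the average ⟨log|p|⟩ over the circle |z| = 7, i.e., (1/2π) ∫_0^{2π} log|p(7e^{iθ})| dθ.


Zeros: -6, 1; r = 7.
Inside |z| < r: -6, 1. Outside (|z| ≥ r): ∅.
p(0) = -6, so log|p(0)| = log(6) = 1.7918.
Apply Jensen: I(r) = log|p(0)| + Σ_k log(r/|z_k|), summed over zeros inside |z| < r.
  log(r/|z_k|) for z_k = 1: log(7/1) = 1.9459
  log(r/|z_k|) for z_k = -6: log(7/6) = 0.1542
Sum over inside zeros: 2.1001.
I(r) = log|p(0)| + (inside sum) = 1.7918 + 2.1001 = 3.8918.
Closed form (all zeros inside, monic): I(r) = n·log(r) = 2·log(7) = 3.8918. ✓

I(r) ≈ 3.8918.


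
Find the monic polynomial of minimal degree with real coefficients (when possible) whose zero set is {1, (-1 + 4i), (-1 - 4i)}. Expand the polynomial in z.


The polynomial is p(z) = ∏_{α ∈ S} (z − α), where S = {1, (-1 + 4i), (-1 - 4i)}.
Expanding the product yields: p(z) = z^3 + z^2 + 15·z -17.
Note conjugate pairs combine to real quadratics: (z − (-1+4i))(z − (-1−4i)) = z² + 2z + 17.
The resulting polynomial has degree 3 and real coefficients as required.

p(z) = z^3 + z^2 + 15·z -17.


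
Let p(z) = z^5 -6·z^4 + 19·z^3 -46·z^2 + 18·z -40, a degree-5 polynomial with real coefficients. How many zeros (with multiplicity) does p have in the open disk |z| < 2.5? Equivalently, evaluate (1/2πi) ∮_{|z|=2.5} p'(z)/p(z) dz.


The zeros of p are: 4, (0 + 1i), (0 - 1i), (1 + 3i), (1 - 3i).
Their magnitudes are: 4, 1, 1, 3.162, 3.162.
Zeros with |z| < R = 2.5: (0 + 1i), (0 - 1i).
Count = 2.
By the argument principle, (1/2πi) ∮_{|z|=R} p'(z)/p(z) dz equals exactly this count.

Number of zeros inside |z| < 2.5: 2.


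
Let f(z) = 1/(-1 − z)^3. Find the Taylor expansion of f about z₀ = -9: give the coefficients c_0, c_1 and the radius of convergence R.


Let w = z − z₀, so z = z₀ + w.
Then -1 − z = -1 − (z₀ + w) = (-1 − z₀) − w = 8 − w.
f(z) = 1/(8 − w)^3 = (1/(8)^3) · (1 − w/(8))^{−3}.
By the binomial series (1−u)^{−3} = Σ_{n≥0} C(n+2, 2) u^n for |u|<1, with u = w/(8):
  c_n = C(n+2, 2) / (8)^(n+3).
  c_0 = 1/(8)^3 = 1/512.
  c_1 = 3/(8)^4 = 3/4096.
The series is valid for |w/d| < 1, i.e. |z − z₀| < |d|.
Radius of convergence: R = |-1 − z₀| = |8| = 8 (distance from z₀ to the singularity z = -1).

c_0 = 1/512, c_1 = 3/4096; R = 8.


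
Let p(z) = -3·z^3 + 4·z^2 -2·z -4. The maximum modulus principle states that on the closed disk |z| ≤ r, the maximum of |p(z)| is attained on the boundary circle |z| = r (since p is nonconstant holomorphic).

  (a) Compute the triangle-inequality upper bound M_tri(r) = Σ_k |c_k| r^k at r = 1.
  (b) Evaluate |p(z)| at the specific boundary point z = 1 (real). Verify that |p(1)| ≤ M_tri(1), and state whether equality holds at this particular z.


Coefficients: c_0 = -4, c_1 = -2, c_2 = 4, c_3 = -3. Radius r = 1.
Part (a). Triangle bound: M_tri(r) = Σ_k |c_k| r^k
  = |-4|·1^0 + |-2|·1^1 + |4|·1^2 + |-3|·1^3
  = 4 + 2 + 4 + 3 = 13.
This bounds M(r) := max_{|z|=r} |p(z)| from above; equality holds iff all terms c_k z^k can be made to align in phase at a single z on |z|=r.
Part (b). At z = 1 (real, on the circle |z| = r):
  p(1) = (-4)·1^0 + (-2)·1^1 + (4)·1^2 + (-3)·1^3 = -5.
  |p(1)| = 5.
Check: |p(1)| = 5 ≤ 13 = M_tri(1). ✓ Equality does not hold at z = 1 (the coefficients have mixed signs, so the terms do not all align in phase there).

M_tri(1) = 13; |p(1)| = 5; equality at z=1: no.


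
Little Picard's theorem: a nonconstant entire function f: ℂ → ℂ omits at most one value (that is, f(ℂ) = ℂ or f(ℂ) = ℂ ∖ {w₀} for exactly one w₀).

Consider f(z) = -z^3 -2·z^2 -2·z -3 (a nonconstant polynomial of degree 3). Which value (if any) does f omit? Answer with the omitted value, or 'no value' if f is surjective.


Little Picard bounds the complement of f(ℂ) to at most one point.
For every w ∈ ℂ, the equation p(z) − w = 0 is a nonconstant polynomial in z and hence has at least one root by the fundamental theorem of algebra. So p is surjective onto ℂ, omitting no value.

Omitted value: no value.


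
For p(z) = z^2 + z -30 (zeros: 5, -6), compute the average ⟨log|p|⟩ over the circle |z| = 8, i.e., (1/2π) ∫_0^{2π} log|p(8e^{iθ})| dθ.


Zeros: -6, 5; r = 8.
Inside |z| < r: -6, 5. Outside (|z| ≥ r): ∅.
p(0) = -30, so log|p(0)| = log(30) = 3.4012.
Apply Jensen: I(r) = log|p(0)| + Σ_k log(r/|z_k|), summed over zeros inside |z| < r.
  log(r/|z_k|) for z_k = 5: log(8/5) = 0.4700
  log(r/|z_k|) for z_k = -6: log(8/6) = 0.2877
Sum over inside zeros: 0.7577.
I(r) = log|p(0)| + (inside sum) = 3.4012 + 0.7577 = 4.1589.
Closed form (all zeros inside, monic): I(r) = n·log(r) = 2·log(8) = 4.1589. ✓

I(r) ≈ 4.1589.


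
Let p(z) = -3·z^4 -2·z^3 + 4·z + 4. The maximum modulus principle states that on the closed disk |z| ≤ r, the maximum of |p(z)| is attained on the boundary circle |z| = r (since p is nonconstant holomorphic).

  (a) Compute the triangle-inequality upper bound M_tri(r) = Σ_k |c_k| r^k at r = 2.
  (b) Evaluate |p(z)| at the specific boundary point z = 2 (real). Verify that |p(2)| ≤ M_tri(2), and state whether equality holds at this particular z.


Coefficients: c_0 = 4, c_1 = 4, c_2 = 0, c_3 = -2, c_4 = -3. Radius r = 2.
Part (a). Triangle bound: M_tri(r) = Σ_k |c_k| r^k
  = |4|·2^0 + |4|·2^1 + |0|·2^2 + |-2|·2^3 + |-3|·2^4
  = 4 + 8 + 0 + 16 + 48 = 76.
This bounds M(r) := max_{|z|=r} |p(z)| from above; equality holds iff all terms c_k z^k can be made to align in phase at a single z on |z|=r.
Part (b). At z = 2 (real, on the circle |z| = r):
  p(2) = (4)·2^0 + (4)·2^1 + (0)·2^2 + (-2)·2^3 + (-3)·2^4 = -52.
  |p(2)| = 52.
Check: |p(2)| = 52 ≤ 76 = M_tri(2). ✓ Equality does not hold at z = 2 (the coefficients have mixed signs, so the terms do not all align in phase there).

M_tri(2) = 76; |p(2)| = 52; equality at z=2: no.


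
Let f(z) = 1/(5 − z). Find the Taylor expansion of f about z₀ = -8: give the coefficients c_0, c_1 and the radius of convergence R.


Let w = z − z₀, so z = z₀ + w.
Then 5 − z = 5 − (z₀ + w) = (5 − z₀) − w = 13 − w.
f(z) = 1/(13 − w) = (1/(13)) · 1/(1 − w/(13)) = Σ_{n≥0} w^n / (13)^(n+1).
So c_n = 1/(13)^(n+1):
  c_0 = 1/(13)^1 = 1/13.
  c_1 = 1/(13)^2 = 1/169.
The series is valid for |w/d| < 1, i.e. |z − z₀| < |d|.
Radius of convergence: R = |5 − z₀| = |13| = 13 (distance from z₀ to the singularity z = 5).

c_0 = 1/13, c_1 = 1/169; R = 13.


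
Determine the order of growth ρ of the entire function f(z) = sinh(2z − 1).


sinh(w) is a linear combination of e^{iw} and e^{−iw} (or e^w, e^{−w} in the hyperbolic case), so |sinh(w)| ≤ e^{|w|}. With w = 2z − 1, |w| ≤ 2|z| + 1 = 2r + 1 on |z| = r, giving M(r) ≤ e^{2r + 1}, so ρ ≤ 1. On a suitable ray (z = it for sin/cos; z = t for sinh/cosh, t real → ∞), |sinh(2z − 1)| grows like e^{2|t|}/2, so ρ ≥ 1. Hence ρ = 1.
Therefore ρ = 1.

Order ρ = 1.


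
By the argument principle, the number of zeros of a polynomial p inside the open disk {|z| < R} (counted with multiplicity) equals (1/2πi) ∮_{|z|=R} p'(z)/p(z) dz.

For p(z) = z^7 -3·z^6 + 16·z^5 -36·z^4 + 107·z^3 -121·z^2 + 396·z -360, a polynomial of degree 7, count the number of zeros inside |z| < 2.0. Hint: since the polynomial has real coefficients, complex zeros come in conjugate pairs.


The zeros of p are: (-1 + 2i), (-1 - 2i), (0 + 3i), (0 - 3i), (2 + 2i), (2 - 2i), 1.
Their magnitudes are: 2.236, 2.236, 3, 3, 2.828, 2.828, 1.
Zeros with |z| < R = 2.0: 1.
Count = 1.
By the argument principle, (1/2πi) ∮_{|z|=R} p'(z)/p(z) dz equals exactly this count.

Number of zeros inside |z| < 2.0: 1.


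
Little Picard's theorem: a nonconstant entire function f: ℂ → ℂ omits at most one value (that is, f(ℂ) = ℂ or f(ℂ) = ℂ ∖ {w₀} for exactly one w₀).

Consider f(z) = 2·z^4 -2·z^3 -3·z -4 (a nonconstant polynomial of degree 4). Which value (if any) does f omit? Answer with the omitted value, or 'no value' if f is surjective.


Little Picard bounds the complement of f(ℂ) to at most one point.
For every w ∈ ℂ, the equation p(z) − w = 0 is a nonconstant polynomial in z and hence has at least one root by the fundamental theorem of algebra. So p is surjective onto ℂ, omitting no value.

Omitted value: no value.


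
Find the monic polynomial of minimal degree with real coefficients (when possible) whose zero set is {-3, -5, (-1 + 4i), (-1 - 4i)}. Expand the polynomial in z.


The polynomial is p(z) = ∏_{α ∈ S} (z − α), where S = {-3, -5, (-1 + 4i), (-1 - 4i)}.
Expanding the product yields: p(z) = z^4 + 10·z^3 + 48·z^2 + 166·z + 255.
Note conjugate pairs combine to real quadratics: (z − (-1+4i))(z − (-1−4i)) = z² + 2z + 17.
The resulting polynomial has degree 4 and real coefficients as required.

p(z) = z^4 + 10·z^3 + 48·z^2 + 166·z + 255.


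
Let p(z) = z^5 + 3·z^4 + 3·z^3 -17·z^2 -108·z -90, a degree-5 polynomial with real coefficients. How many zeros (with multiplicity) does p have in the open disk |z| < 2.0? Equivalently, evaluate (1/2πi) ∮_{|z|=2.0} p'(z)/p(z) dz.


The zeros of p are: -3, 3, (-1 + 3i), (-1 - 3i), -1.
Their magnitudes are: 3, 3, 3.162, 3.162, 1.
Zeros with |z| < R = 2.0: -1.
Count = 1.
By the argument principle, (1/2πi) ∮_{|z|=R} p'(z)/p(z) dz equals exactly this count.

Number of zeros inside |z| < 2.0: 1.


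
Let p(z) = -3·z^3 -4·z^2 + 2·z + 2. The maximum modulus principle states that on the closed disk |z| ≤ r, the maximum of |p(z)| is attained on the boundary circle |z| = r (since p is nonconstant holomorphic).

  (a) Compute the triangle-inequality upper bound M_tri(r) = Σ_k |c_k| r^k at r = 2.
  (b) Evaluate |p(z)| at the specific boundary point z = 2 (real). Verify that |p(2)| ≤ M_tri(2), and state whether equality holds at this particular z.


Coefficients: c_0 = 2, c_1 = 2, c_2 = -4, c_3 = -3. Radius r = 2.
Part (a). Triangle bound: M_tri(r) = Σ_k |c_k| r^k
  = |2|·2^0 + |2|·2^1 + |-4|·2^2 + |-3|·2^3
  = 2 + 4 + 16 + 24 = 46.
This bounds M(r) := max_{|z|=r} |p(z)| from above; equality holds iff all terms c_k z^k can be made to align in phase at a single z on |z|=r.
Part (b). At z = 2 (real, on the circle |z| = r):
  p(2) = (2)·2^0 + (2)·2^1 + (-4)·2^2 + (-3)·2^3 = -34.
  |p(2)| = 34.
Check: |p(2)| = 34 ≤ 46 = M_tri(2). ✓ Equality does not hold at z = 2 (the coefficients have mixed signs, so the terms do not all align in phase there).

M_tri(2) = 46; |p(2)| = 34; equality at z=2: no.


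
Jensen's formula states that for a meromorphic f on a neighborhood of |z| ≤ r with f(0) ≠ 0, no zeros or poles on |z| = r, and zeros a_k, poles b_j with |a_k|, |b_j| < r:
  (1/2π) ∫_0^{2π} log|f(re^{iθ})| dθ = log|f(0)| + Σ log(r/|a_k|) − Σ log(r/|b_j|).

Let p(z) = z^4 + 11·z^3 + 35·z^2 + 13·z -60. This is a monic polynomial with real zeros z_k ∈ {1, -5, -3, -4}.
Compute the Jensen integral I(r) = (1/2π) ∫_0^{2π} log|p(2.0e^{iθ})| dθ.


Zeros: -5, -4, -3, 1; r = 2.0.
Inside |z| < r: 1. Outside (|z| ≥ r): -5, -4, -3.
p(0) = -60, so log|p(0)| = log(60) = 4.0943.
Apply Jensen: I(r) = log|p(0)| + Σ_k log(r/|z_k|), summed over zeros inside |z| < r.
  log(r/|z_k|) for z_k = 1: log(2.0/1) = 0.6931
  Outside zeros (-5, -4, -3) contribute nothing to the Jensen sum.
Sum over inside zeros: 0.6931.
I(r) = log|p(0)| + (inside sum) = 4.0943 + 0.6931 = 4.7875.
Note: since some zeros are outside |z| ≤ r, the simplified n·log(r) form does NOT apply — only the inside zeros contribute.

I(r) ≈ 4.7875.


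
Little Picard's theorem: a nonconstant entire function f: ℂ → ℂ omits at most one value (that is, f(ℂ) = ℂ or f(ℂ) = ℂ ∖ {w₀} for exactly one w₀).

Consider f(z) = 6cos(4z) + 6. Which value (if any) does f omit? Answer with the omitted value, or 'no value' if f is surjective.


Little Picard bounds the complement of f(ℂ) to at most one point.
cos is entire and surjective onto ℂ: for every w ∈ ℂ, cos(ζ) = w has a solution ζ ∈ ℂ (e.g., via the complex inverse arccos). With ζ = 4z this gives z = ζ/(4). Then 6·cos(4z) takes every value in 6·ℂ = ℂ, and adding 6 is a bijection of ℂ. So f is surjective and omits no value. (Note: only on the real line is cos bounded by [−1, 1].)

Omitted value: no value.


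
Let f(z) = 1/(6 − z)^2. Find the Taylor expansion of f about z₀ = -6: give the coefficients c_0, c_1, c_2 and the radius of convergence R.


Let w = z − z₀, so z = z₀ + w.
Then 6 − z = 6 − (z₀ + w) = (6 − z₀) − w = 12 − w.
f(z) = 1/(12 − w)^2 = (1/(12)^2) · (1 − w/(12))^{−2}.
By the binomial series (1−u)^{−2} = Σ_{n≥0} C(n+1, 1) u^n for |u|<1, with u = w/(12):
  c_n = C(n+1, 1) / (12)^(n+2).
  c_0 = 1/(12)^2 = 1/144.
  c_1 = 2/(12)^3 = 1/864.
  c_2 = 3/(12)^4 = 1/6912.
The series is valid for |w/d| < 1, i.e. |z − z₀| < |d|.
Radius of convergence: R = |6 − z₀| = |12| = 12 (distance from z₀ to the singularity z = 6).

c_0 = 1/144, c_1 = 1/864, c_2 = 1/6912; R = 12.


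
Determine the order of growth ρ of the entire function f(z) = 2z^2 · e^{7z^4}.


M(r) = max_{|z|=r} |2|·|z|^2·|e^{7z^4}| = 2·r^2 · e^{7r^4} (the factors attain their maxima compatibly on |z|=r). Then log M(r) = log 2 + 2·log r + 7r^4, dominated by the last term, so log log M(r) ~ 4·log r. The polynomial factor 2z^2 contributes only a log r term and does not affect the order. ρ = 4.
Therefore ρ = 4.

Order ρ = 4.


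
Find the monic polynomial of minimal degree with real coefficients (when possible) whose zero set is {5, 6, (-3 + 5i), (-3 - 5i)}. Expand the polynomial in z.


The polynomial is p(z) = ∏_{α ∈ S} (z − α), where S = {5, 6, (-3 + 5i), (-3 - 5i)}.
Expanding the product yields: p(z) = z^4 -5·z^3 -2·z^2 -194·z + 1020.
Note conjugate pairs combine to real quadratics: (z − (-3+5i))(z − (-3−5i)) = z² + 6z + 34.
The resulting polynomial has degree 4 and real coefficients as required.

p(z) = z^4 -5·z^3 -2·z^2 -194·z + 1020.


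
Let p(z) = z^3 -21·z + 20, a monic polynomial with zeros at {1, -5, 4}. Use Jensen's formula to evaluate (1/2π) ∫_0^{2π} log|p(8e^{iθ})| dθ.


Zeros: -5, 1, 4; r = 8.
Inside |z| < r: -5, 1, 4. Outside (|z| ≥ r): ∅.
p(0) = 20, so log|p(0)| = log(20) = 2.9957.
Apply Jensen: I(r) = log|p(0)| + Σ_k log(r/|z_k|), summed over zeros inside |z| < r.
  log(r/|z_k|) for z_k = 1: log(8/1) = 2.0794
  log(r/|z_k|) for z_k = -5: log(8/5) = 0.4700
  log(r/|z_k|) for z_k = 4: log(8/4) = 0.6931
Sum over inside zeros: 3.2426.
I(r) = log|p(0)| + (inside sum) = 2.9957 + 3.2426 = 6.2383.
Closed form (all zeros inside, monic): I(r) = n·log(r) = 3·log(8) = 6.2383. ✓

I(r) ≈ 6.2383.


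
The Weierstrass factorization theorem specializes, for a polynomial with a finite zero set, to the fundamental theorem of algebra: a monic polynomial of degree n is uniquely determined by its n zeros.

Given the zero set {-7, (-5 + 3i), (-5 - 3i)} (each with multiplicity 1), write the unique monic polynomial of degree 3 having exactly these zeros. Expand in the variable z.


The polynomial is p(z) = ∏_{α ∈ S} (z − α), where S = {-7, (-5 + 3i), (-5 - 3i)}.
Expanding the product yields: p(z) = z^3 + 17·z^2 + 104·z + 238.
Note conjugate pairs combine to real quadratics: (z − (-5+3i))(z − (-5−3i)) = z² + 10z + 34.
The resulting polynomial has degree 3 and real coefficients as required.

p(z) = z^3 + 17·z^2 + 104·z + 238.


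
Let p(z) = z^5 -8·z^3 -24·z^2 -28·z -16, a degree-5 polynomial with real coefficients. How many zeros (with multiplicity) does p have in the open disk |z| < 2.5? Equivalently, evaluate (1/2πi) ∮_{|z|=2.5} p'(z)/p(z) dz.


The zeros of p are: (-1 + 1i), (-1 - 1i), 4, (-1 + 1i), (-1 - 1i).
Their magnitudes are: 1.414, 1.414, 4, 1.414, 1.414.
Zeros with |z| < R = 2.5: (-1 + 1i), (-1 - 1i), (-1 + 1i), (-1 - 1i).
Count = 4.
By the argument principle, (1/2πi) ∮_{|z|=R} p'(z)/p(z) dz equals exactly this count.

Number of zeros inside |z| < 2.5: 4.


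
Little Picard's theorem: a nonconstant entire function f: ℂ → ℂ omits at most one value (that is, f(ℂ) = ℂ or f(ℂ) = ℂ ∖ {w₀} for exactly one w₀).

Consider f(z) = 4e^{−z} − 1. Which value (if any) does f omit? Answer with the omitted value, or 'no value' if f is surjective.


Little Picard bounds the complement of f(ℂ) to at most one point.
e^{−z} is never zero on ℂ, so 4·e^{−z} takes every value in ℂ ∖ {0}. Adding -1 shifts the range to ℂ ∖ {-1}. Thus f omits exactly the value -1.

Omitted value: -1.


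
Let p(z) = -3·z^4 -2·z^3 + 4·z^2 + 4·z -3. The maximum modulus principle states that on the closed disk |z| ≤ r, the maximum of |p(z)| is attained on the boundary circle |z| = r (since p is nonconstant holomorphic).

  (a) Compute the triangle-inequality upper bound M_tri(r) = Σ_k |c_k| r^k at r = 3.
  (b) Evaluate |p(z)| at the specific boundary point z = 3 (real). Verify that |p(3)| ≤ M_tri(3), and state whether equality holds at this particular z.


Coefficients: c_0 = -3, c_1 = 4, c_2 = 4, c_3 = -2, c_4 = -3. Radius r = 3.
Part (a). Triangle bound: M_tri(r) = Σ_k |c_k| r^k
  = |-3|·3^0 + |4|·3^1 + |4|·3^2 + |-2|·3^3 + |-3|·3^4
  = 3 + 12 + 36 + 54 + 243 = 348.
This bounds M(r) := max_{|z|=r} |p(z)| from above; equality holds iff all terms c_k z^k can be made to align in phase at a single z on |z|=r.
Part (b). At z = 3 (real, on the circle |z| = r):
  p(3) = (-3)·3^0 + (4)·3^1 + (4)·3^2 + (-2)·3^3 + (-3)·3^4 = -252.
  |p(3)| = 252.
Check: |p(3)| = 252 ≤ 348 = M_tri(3). ✓ Equality does not hold at z = 3 (the coefficients have mixed signs, so the terms do not all align in phase there).

M_tri(3) = 348; |p(3)| = 252; equality at z=3: no.


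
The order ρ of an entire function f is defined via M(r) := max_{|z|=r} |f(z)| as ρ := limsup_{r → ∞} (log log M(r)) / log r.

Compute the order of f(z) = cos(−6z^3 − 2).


Write cos(w) = (e^{iw} ± e^{−iw})/(2 or 2i), so |cos(w)| ≤ e^{|w|}. With w = −6z^3 − 2, |w| ≤ 6r^3 + 2 on |z|=r, giving M(r) ≤ e^{6r^3 + 2} and ρ ≤ 3. For the lower bound, choose z on |z|=r with -6z^3 purely imaginary of modulus 6r^3; then |cos(−6z^3 − 2)| grows like e^{6r^3}/2, so ρ ≥ 3. Hence ρ = 3.
Therefore ρ = 3.

Order ρ = 3.


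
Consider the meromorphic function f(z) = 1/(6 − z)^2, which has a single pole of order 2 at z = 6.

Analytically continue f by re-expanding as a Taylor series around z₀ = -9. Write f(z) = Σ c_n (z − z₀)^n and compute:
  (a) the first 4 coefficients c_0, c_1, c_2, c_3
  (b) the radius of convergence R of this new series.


Let w = z − z₀, so z = z₀ + w.
Then 6 − z = 6 − (z₀ + w) = (6 − z₀) − w = 15 − w.
f(z) = 1/(15 − w)^2 = (1/(15)^2) · (1 − w/(15))^{−2}.
By the binomial series (1−u)^{−2} = Σ_{n≥0} C(n+1, 1) u^n for |u|<1, with u = w/(15):
  c_n = C(n+1, 1) / (15)^(n+2).
  c_0 = 1/(15)^2 = 1/225.
  c_1 = 2/(15)^3 = 2/3375.
  c_2 = 3/(15)^4 = 1/16875.
  c_3 = 4/(15)^5 = 4/759375.
The series is valid for |w/d| < 1, i.e. |z − z₀| < |d|.
Radius of convergence: R = |6 − z₀| = |15| = 15 (distance from z₀ to the singularity z = 6).

c_0 = 1/225, c_1 = 2/3375, c_2 = 1/16875, c_3 = 4/759375; R = 15.
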